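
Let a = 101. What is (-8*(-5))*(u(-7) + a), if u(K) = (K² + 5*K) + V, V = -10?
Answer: 4200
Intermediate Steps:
u(K) = -10 + K² + 5*K (u(K) = (K² + 5*K) - 10 = -10 + K² + 5*K)
(-8*(-5))*(u(-7) + a) = (-8*(-5))*((-10 + (-7)² + 5*(-7)) + 101) = 40*((-10 + 49 - 35) + 101) = 40*(4 + 101) = 40*105 = 4200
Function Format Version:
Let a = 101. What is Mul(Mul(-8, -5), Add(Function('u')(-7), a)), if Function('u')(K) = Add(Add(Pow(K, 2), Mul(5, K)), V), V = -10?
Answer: 4200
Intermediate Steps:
Function('u')(K) = Add(-10, Pow(K, 2), Mul(5, K)) (Function('u')(K) = Add(Add(Pow(K, 2), Mul(5, K)), -10) = Add(-10, Pow(K, 2), Mul(5, K)))
Mul(Mul(-8, -5), Add(Function('u')(-7), a)) = Mul(Mul(-8, -5), Add(Add(-10, Pow(-7, 2), Mul(5, -7)), 101)) = Mul(40, Add(Add(-10, 49, -35), 101)) = Mul(40, Add(4, 101)) = Mul(40, 105) = 4200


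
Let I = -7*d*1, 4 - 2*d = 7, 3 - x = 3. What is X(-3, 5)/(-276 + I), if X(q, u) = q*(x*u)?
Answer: 0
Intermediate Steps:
x = 0 (x = 3 - 1*3 = 3 - 3 = 0)
d = -3/2 (d = 2 - ½*7 = 2 - 7/2 = -3/2 ≈ -1.5000)
I = 21/2 (I = -7*(-3/2)*1 = (21/2)*1 = 21/2 ≈ 10.500)
X(q, u) = 0 (X(q, u) = q*(0*u) = q*0 = 0)
X(-3, 5)/(-276 + I) = 0/(-276 + 21/2) = 0/(-531/2) = 0*(-2/531) = 0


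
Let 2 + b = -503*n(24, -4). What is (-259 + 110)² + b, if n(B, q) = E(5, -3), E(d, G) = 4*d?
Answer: 12139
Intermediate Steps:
n(B, q) = 20 (n(B, q) = 4*5 = 20)
b = -10062 (b = -2 - 503*20 = -2 - 10060 = -10062)
(-259 + 110)² + b = (-259 + 110)² - 10062 = (-149)² - 10062 = 22201 - 10062 = 12139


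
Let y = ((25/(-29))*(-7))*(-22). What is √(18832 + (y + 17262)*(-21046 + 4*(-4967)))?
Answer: 2*I*√147344661194/29 ≈ 26473.0*I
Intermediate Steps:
y = -3850/29 (y = ((25*(-1/29))*(-7))*(-22) = -25/29*(-7)*(-22) = (175/29)*(-22) = -3850/29 ≈ -132.76)
√(18832 + (y + 17262)*(-21046 + 4*(-4967))) = √(18832 + (-3850/29 + 17262)*(-21046 + 4*(-4967))) = √(18832 + 496748*(-21046 - 19868)/29) = √(18832 + (496748/29)*(-40914)) = √(18832 - 20323947672/29) = √(-20323401544/29) = 2*I*√147344661194/29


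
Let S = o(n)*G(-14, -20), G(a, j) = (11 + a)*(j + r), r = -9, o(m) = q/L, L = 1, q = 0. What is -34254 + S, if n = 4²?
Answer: -34254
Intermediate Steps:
n = 16
o(m) = 0 (o(m) = 0/1 = 0*1 = 0)
G(a, j) = (-9 + j)*(11 + a) (G(a, j) = (11 + a)*(j - 9) = (11 + a)*(-9 + j) = (-9 + j)*(11 + a))
S = 0 (S = 0*(-99 - 9*(-14) + 11*(-20) - 14*(-20)) = 0*(-99 + 126 - 220 + 280) = 0*87 = 0)
-34254 + S = -34254 + 0 = -34254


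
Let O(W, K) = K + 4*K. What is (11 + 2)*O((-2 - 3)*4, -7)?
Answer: -455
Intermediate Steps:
O(W, K) = 5*K
(11 + 2)*O((-2 - 3)*4, -7) = (11 + 2)*(5*(-7)) = 13*(-35) = -455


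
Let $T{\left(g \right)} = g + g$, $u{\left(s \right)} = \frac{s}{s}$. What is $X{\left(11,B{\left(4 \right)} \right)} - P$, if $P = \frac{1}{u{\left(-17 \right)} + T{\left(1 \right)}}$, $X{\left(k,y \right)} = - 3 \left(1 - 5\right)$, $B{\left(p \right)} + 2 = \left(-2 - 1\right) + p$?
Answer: $\frac{35}{3} \approx 11.667$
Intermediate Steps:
$B{\left(p \right)} = -5 + p$ ($B{\left(p \right)} = -2 + \left(\left(-2 - 1\right) + p\right) = -2 + \left(-3 + p\right) = -5 + p$)
$u{\left(s \right)} = 1$
$X{\left(k,y \right)} = 12$ ($X{\left(k,y \right)} = \left(-3\right) \left(-4\right) = 12$)
$T{\left(g \right)} = 2 g$
$P = \frac{1}{3}$ ($P = \frac{1}{1 + 2 \cdot 1} = \frac{1}{1 + 2} = \frac{1}{3} \approx 0.33333$)
$X{\left(11,B{\left(4 \right)} \right)} - P = 12 - \frac{1}{3} = \frac{35}{3}$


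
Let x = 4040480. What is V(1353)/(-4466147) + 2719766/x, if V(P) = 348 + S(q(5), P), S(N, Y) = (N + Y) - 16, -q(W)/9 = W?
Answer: 6070124187201/9022688815280 ≈ 0.67276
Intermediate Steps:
q(W) = -9*W
S(N, Y) = -16 + N + Y
V(P) = 287 + P (V(P) = 348 + (-16 - 9*5 + P) = 348 + (-16 - 45 + P) = 348 + (-61 + P) = 287 + P)
V(1353)/(-4466147) + 2719766/x = (287 + 1353)/(-4466147) + 2719766/4040480 = 1640*(-1/4466147) + 2719766*(1/4040480) = -1640/4466147 + 1359883/2020240 = 6070124187201/9022688815280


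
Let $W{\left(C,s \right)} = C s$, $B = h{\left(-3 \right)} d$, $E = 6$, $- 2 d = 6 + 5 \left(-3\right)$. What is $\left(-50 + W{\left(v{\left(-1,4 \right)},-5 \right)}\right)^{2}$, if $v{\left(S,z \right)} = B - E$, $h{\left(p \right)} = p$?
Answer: $\frac{9025}{4} \approx 2256.3$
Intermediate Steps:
$d = \frac{9}{2}$ ($d = - \frac{6 + 5 \left(-3\right)}{2} = - \frac{6 - 15}{2} = \left(- \frac{1}{2}\right) \left(-9\right) = \frac{9}{2} \approx 4.5$)
$B = - \frac{27}{2}$ ($B = \left(-3\right) \frac{9}{2} = - \frac{27}{2} \approx -13.5$)
$v{\left(S,z \right)} = - \frac{39}{2}$ ($v{\left(S,z \right)} = - \frac{27}{2} - 6 = - \frac{39}{2}$)
$\left(-50 + W{\left(v{\left(-1,4 \right)},-5 \right)}\right)^{2} = \left(-50 - - \frac{195}{2}\right)^{2} = \left(-50 + \frac{195}{2}\right)^{2} = \left(\frac{95}{2}\right)^{2} = \frac{9025}{4}$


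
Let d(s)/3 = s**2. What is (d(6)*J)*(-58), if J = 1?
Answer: -6264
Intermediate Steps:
d(s) = 3*s**2
(d(6)*J)*(-58) = ((3*6**2)*1)*(-58) = ((3*36)*1)*(-58) = (108*1)*(-58) = 108*(-58) = -6264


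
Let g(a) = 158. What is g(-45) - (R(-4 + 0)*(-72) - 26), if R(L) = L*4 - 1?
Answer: -1040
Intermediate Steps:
R(L) = -1 + 4*L (R(L) = 4*L - 1 = -1 + 4*L)
g(-45) - (R(-4 + 0)*(-72) - 26) = 158 - ((-1 + 4*(-4 + 0))*(-72) - 26) = 158 - ((-1 + 4*(-4))*(-72) - 26) = 158 - ((-1 - 16)*(-72) - 26) = 158 - (-17*(-72) - 26) = 158 - (1224 - 26) = 158 - 1*1198 = 158 - 1198 = -1040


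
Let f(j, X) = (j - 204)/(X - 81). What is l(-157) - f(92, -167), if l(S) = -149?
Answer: -4633/31 ≈ -149.45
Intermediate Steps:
f(j, X) = (-204 + j)/(-81 + X)
l(-157) - f(92, -167) = -149 - (-204 + 92)/(-81 - 167) = -149 - (-112)/(-248) = -149 - (-1)*(-112)/248 = -149 - 1*14/31 = -149 - 14/31 = -4633/31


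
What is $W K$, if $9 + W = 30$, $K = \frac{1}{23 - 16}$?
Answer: $3$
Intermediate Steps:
$K = \frac{1}{7} \approx 0.14286$
$W = 21$ ($W = -9 + 30 = 21$)
$W K = 21 \cdot \frac{1}{7} = 3$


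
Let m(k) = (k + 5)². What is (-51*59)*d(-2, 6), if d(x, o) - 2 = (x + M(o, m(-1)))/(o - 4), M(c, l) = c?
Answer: -12036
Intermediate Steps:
m(k) = (5 + k)²
d(x, o) = 2 + (o + x)/(-4 + o) (d(x, o) = 2 + (x + o)/(o - 4) = 2 + (o + x)/(-4 + o))
(-51*59)*d(-2, 6) = (-51*59)*((-8 - 2 + 3*6)/(-4 + 6)) = -3009*(-8 - 2 + 18)/2 = -3009*8/2 = -3009*4 = -12036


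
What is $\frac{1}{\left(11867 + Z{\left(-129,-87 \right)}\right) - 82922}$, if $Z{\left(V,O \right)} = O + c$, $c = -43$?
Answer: $- \frac{1}{71185} \approx -1.4048 \cdot 10^{-5}$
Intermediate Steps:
$Z{\left(V,O \right)} = -43 + O$ ($Z{\left(V,O \right)} = O - 43 = -43 + O$)
$\frac{1}{\left(11867 + Z{\left(-129,-87 \right)}\right) - 82922} = \frac{1}{\left(11867 - 130\right) - 82922} = \frac{1}{11737 - 82922} = \frac{1}{-71185} = - \frac{1}{71185}$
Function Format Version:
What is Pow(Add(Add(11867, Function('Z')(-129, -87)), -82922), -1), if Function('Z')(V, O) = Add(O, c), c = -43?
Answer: Rational(-1, 71185) ≈ -1.4048e-5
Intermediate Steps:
Function('Z')(V, O) = Add(-43, O) (Function('Z')(V, O) = Add(O, -43) = Add(-43, O))
Pow(Add(Add(11867, Function('Z')(-129, -87)), -82922), -1) = Pow(Add(Add(11867, Add(-43, -87)), -82922), -1) = Pow(Add(Add(11867, -130), -82922), -1) = Pow(Add(11737, -82922), -1) = Pow(-71185, -1) = Rational(-1, 71185)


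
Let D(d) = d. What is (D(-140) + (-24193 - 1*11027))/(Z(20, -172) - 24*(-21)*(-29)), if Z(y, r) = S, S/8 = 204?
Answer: 4420/1623 ≈ 2.7234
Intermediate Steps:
S = 1632 (S = 8*204 = 1632)
Z(y, r) = 1632
(D(-140) + (-24193 - 1*11027))/(Z(20, -172) - 24*(-21)*(-29)) = (-140 + (-24193 - 1*11027))/(1632 - 24*(-21)*(-29)) = (-140 + (-24193 - 11027))/(1632 + 504*(-29)) = (-140 - 35220)/(1632 - 14616) = -35360/(-12984) = -35360*(-1/12984) = 4420/1623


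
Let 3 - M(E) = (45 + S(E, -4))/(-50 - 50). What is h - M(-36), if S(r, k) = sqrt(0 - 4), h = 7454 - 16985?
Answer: -190689/20 - I/50 ≈ -9534.5 - 0.02*I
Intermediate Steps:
h = -9531
S(r, k) = 2*I (S(r, k) = sqrt(-4) = 2*I)
M(E) = 69/20 + I/50 (M(E) = 3 - (45 + 2*I)/(-50 - 50) = 3 - (45 + 2*I)/(-100) = 3 - (45 + 2*I)*(-1)/100 = 3 - (-9/20 - I/50) = 3 + (9/20 + I/50) = 69/20 + I/50)
h - M(-36) = -9531 - (69/20 + I/50) = -9531 + (-69/20 - I/50) = -190689/20 - I/50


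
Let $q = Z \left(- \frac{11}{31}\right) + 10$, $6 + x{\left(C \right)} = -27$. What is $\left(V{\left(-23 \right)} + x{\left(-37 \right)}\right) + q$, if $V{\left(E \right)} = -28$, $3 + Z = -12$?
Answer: $- \frac{1416}{31} \approx -45.677$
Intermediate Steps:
$Z = -15$ ($Z = -3 - 12 = -15$)
$x{\left(C \right)} = -33$ ($x{\left(C \right)} = -6 - 27 = -33$)
$q = \frac{475}{31}$ ($q = - 15 \left(- \frac{11}{31}\right) + 10 = - 15 \left(\left(-11\right) \frac{1}{31}\right) + 10 = \left(-15\right) \left(- \frac{11}{31}\right) + 10 = \frac{165}{31} + 10 = \frac{475}{31} \approx 15.323$)
$\left(V{\left(-23 \right)} + x{\left(-37 \right)}\right) + q = \left(-28 - 33\right) + \frac{475}{31} = -61 + \frac{475}{31} = - \frac{1416}{31}$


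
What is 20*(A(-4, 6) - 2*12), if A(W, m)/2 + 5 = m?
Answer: -440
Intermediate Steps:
A(W, m) = -10 + 2*m
20*(A(-4, 6) - 2*12) = 20*((-10 + 2*6) - 2*12) = 20*((-10 + 12) - 24) = 20*(2 - 24) = 20*(-22) = -440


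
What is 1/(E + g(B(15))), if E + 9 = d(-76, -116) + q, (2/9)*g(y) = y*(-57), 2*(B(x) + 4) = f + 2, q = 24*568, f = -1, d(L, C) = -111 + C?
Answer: 4/57175 ≈ 6.9961e-5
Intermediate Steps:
q = 13632
B(x) = -7/2 (B(x) = -4 + (-1 + 2)/2 = -4 + (½)*1 = -4 + ½ = -7/2)
g(y) = -513*y/2 (g(y) = 9*(y*(-57))/2 = 9*(-57*y)/2 = -513*y/2)
E = 13396 (E = -9 + ((-111 - 116) + 13632) = -9 + (-227 + 13632) = -9 + 13405 = 13396)
1/(E + g(B(15))) = 1/(13396 - 513/2*(-7/2)) = 1/(13396 + 3591/4) = 1/(57175/4) = 4/57175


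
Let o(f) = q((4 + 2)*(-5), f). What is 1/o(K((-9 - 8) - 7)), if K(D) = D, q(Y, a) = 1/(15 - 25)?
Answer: -10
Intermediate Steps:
q(Y, a) = -⅒ (q(Y, a) = 1/(-10) = -⅒)
o(f) = -⅒
1/o(K((-9 - 8) - 7)) = 1/(-⅒) = -10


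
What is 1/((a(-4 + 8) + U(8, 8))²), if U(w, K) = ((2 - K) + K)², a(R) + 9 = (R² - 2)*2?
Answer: 1/529 ≈ 0.0018904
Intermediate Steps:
a(R) = -13 + 2*R² (a(R) = -9 + (R² - 2)*2 = -9 + (-2 + R²)*2 = -9 + (-4 + 2*R²) = -13 + 2*R²)
U(w, K) = 4 (U(w, K) = 2² = 4)
1/((a(-4 + 8) + U(8, 8))²) = 1/(((-13 + 2*(-4 + 8)²) + 4)²) = 1/(((-13 + 2*4²) + 4)²) = 1/(((-13 + 2*16) + 4)²) = 1/(((-13 + 32) + 4)²) = 1/((19 + 4)²) = 1/(23²) = 1/529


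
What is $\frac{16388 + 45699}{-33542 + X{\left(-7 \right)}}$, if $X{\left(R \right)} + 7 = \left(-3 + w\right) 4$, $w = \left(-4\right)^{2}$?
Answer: $- \frac{62087}{33497} \approx -1.8535$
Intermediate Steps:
$w = 16$
$X{\left(R \right)} = 45$ ($X{\left(R \right)} = -7 + \left(-3 + 16\right) 4 = -7 + 13 \cdot 4 = -7 + 52 = 45$)
$\frac{16388 + 45699}{-33542 + X{\left(-7 \right)}} = \frac{16388 + 45699}{-33542 + 45} = \frac{62087}{-33497} = 62087 \left(- \frac{1}{33497}\right) = - \frac{62087}{33497}$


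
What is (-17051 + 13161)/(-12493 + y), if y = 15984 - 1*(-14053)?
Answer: -1945/8772 ≈ -0.22173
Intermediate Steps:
y = 30037 (y = 15984 + 14053 = 30037)
(-17051 + 13161)/(-12493 + y) = (-17051 + 13161)/(-12493 + 30037) = -3890/17544 = -3890*1/17544 = -1945/8772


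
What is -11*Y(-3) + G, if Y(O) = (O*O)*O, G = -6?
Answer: 291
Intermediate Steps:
Y(O) = O**3 (Y(O) = O**2*O = O**3)
-11*Y(-3) + G = -11*(-3)**3 - 6 = -11*(-27) - 6 = 297 - 6 = 291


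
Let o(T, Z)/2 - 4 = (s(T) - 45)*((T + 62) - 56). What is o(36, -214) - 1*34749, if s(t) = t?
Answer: -35497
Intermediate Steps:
o(T, Z) = 8 + 2*(-45 + T)*(6 + T) (o(T, Z) = 8 + 2*((T - 45)*((T + 62) - 56)) = 8 + 2*((-45 + T)*((62 + T) - 56)) = 8 + 2*((-45 + T)*(6 + T)) = 8 + 2*(-45 + T)*(6 + T))
o(36, -214) - 1*34749 = (-532 - 78*36 + 2*36²) - 1*34749 = (-532 - 2808 + 2*1296) - 34749 = (-532 - 2808 + 2592) - 34749 = -748 - 34749 = -35497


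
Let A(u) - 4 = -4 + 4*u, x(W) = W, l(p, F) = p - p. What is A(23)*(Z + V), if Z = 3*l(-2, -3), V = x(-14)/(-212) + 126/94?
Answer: 322322/2491 ≈ 129.39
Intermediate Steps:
l(p, F) = 0
A(u) = 4*u (A(u) = 4 + (-4 + 4*u) = 4*u)
V = 7007/4982 (V = -14/(-212) + 126/94 = -14*(-1/212) + 126*(1/94) = 7/106 + 63/47 = 7007/4982 ≈ 1.4065)
Z = 0 (Z = 3*0 = 0)
A(23)*(Z + V) = (4*23)*(0 + 7007/4982) = 92*(7007/4982) = 322322/2491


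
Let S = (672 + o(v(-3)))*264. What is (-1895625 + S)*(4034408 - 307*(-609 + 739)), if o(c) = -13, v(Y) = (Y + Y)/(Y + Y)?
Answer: -6877123487202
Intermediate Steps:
v(Y) = 1 (v(Y) = (2*Y)/((2*Y)) = (2*Y)*(1/(2*Y)) = 1)
S = 173976 (S = (672 - 13)*264 = 659*264 = 173976)
(-1895625 + S)*(4034408 - 307*(-609 + 739)) = (-1895625 + 173976)*(4034408 - 307*(-609 + 739)) = -1721649*(4034408 - 307*130) = -1721649*(4034408 - 39910) = -1721649*3994498 = -6877123487202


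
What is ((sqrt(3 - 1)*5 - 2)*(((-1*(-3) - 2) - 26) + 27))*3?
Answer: -12 + 30*sqrt(2) ≈ 30.426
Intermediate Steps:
((sqrt(3 - 1)*5 - 2)*(((-1*(-3) - 2) - 26) + 27))*3 = ((sqrt(2)*5 - 2)*(((3 - 2) - 26) + 27))*3 = ((5*sqrt(2) - 2)*((1 - 26) + 27))*3 = ((-2 + 5*sqrt(2))*(-25 + 27))*3 = ((-2 + 5*sqrt(2))*2)*3 = (-4 + 10*sqrt(2))*3 = -12 + 30*sqrt(2)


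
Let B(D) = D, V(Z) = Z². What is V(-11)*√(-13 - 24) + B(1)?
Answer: 1 + 121*I*√37 ≈ 1.0 + 736.01*I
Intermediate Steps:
V(-11)*√(-13 - 24) + B(1) = (-11)²*√(-13 - 24) + 1 = 121*√(-37) + 1 = 121*(I*√37) + 1 = 121*I*√37 + 1 = 1 + 121*I*√37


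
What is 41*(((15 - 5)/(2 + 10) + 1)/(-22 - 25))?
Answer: -451/282 ≈ -1.5993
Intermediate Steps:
41*(((15 - 5)/(2 + 10) + 1)/(-22 - 25)) = 41*((10/12 + 1)/(-47)) = 41*((10*(1/12) + 1)*(-1/47)) = 41*((5/6 + 1)*(-1/47)) = 41*((11/6)*(-1/47)) = 41*(-11/282) = -451/282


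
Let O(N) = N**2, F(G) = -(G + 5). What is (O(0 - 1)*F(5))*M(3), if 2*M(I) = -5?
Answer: 25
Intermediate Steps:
F(G) = -5 - G (F(G) = -(5 + G) = -5 - G)
M(I) = -5/2 (M(I) = (1/2)*(-5) = -5/2)
(O(0 - 1)*F(5))*M(3) = ((0 - 1)**2*(-5 - 1*5))*(-5/2) = ((-1)**2*(-5 - 5))*(-5/2) = (1*(-10))*(-5/2) = -10*(-5/2) = 25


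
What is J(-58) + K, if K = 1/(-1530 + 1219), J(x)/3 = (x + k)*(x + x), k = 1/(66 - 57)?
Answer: 18795593/933 ≈ 20145.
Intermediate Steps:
k = ⅑ (k = 1/9 = ⅑ ≈ 0.11111)
J(x) = 6*x*(⅑ + x) (J(x) = 3*((x + ⅑)*(x + x)) = 3*((⅑ + x)*(2*x)) = 3*(2*x*(⅑ + x)) = 6*x*(⅑ + x))
K = -1/311 (K = 1/(-311) = -1/311 ≈ -0.0032154)
J(-58) + K = (⅔)*(-58)*(1 + 9*(-58)) - 1/311 = (⅔)*(-58)*(1 - 522) - 1/311 = (⅔)*(-58)*(-521) - 1/311 = 60436/3 - 1/311 = 18795593/933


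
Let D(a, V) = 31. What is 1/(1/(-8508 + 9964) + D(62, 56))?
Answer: 1456/45137 ≈ 0.032257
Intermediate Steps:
1/(1/(-8508 + 9964) + D(62, 56)) = 1/(1/(-8508 + 9964) + 31) = 1/(1/1456 + 31) = 1/(45137/1456) = 1456/45137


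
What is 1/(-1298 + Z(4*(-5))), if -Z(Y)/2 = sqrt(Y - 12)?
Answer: I/(2*(-649*I + 4*sqrt(2))) ≈ -0.00077036 + 6.7146e-6*I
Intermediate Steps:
Z(Y) = -2*sqrt(-12 + Y) (Z(Y) = -2*sqrt(Y - 12) = -2*sqrt(-12 + Y))
1/(-1298 + Z(4*(-5))) = 1/(-1298 - 2*sqrt(-12 + 4*(-5))) = 1/(-1298 - 2*sqrt(-12 - 20)) = 1/(-1298 - 8*I*sqrt(2))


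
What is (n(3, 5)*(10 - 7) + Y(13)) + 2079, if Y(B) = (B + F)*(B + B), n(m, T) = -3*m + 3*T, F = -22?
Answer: 1863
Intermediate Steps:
Y(B) = 2*B*(-22 + B) (Y(B) = (B - 22)*(B + B) = (-22 + B)*(2*B) = 2*B*(-22 + B))
(n(3, 5)*(10 - 7) + Y(13)) + 2079 = ((-3*3 + 3*5)*(10 - 7) + 2*13*(-22 + 13)) + 2079 = ((-9 + 15)*3 + 2*13*(-9)) + 2079 = (6*3 - 234) + 2079 = (18 - 234) + 2079 = -216 + 2079 = 1863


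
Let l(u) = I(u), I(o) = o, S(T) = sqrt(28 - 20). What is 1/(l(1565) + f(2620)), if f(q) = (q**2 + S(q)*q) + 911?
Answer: 1716719/11788482771044 - 655*sqrt(2)/5894241385522 ≈ 1.4547e-7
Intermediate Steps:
S(T) = 2*sqrt(2) (S(T) = sqrt(8) = 2*sqrt(2))
f(q) = 911 + q**2 + 2*q*sqrt(2) (f(q) = (q**2 + (2*sqrt(2))*q) + 911 = (q**2 + 2*q*sqrt(2)) + 911 = 911 + q**2 + 2*q*sqrt(2))
l(u) = u
1/(l(1565) + f(2620)) = 1/(1565 + (911 + 2620**2 + 2*2620*sqrt(2))) = 1/(1565 + (911 + 6864400 + 5240*sqrt(2))) = 1/(1565 + (6865311 + 5240*sqrt(2))) = 1/(6866876 + 5240*sqrt(2))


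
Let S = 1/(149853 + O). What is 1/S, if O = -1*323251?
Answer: -173398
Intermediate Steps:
O = -323251
S = -1/173398 (S = 1/(149853 - 323251) = 1/(-173398) = -1/173398 ≈ -5.7671e-6)
1/S = 1/(-1/173398) = -173398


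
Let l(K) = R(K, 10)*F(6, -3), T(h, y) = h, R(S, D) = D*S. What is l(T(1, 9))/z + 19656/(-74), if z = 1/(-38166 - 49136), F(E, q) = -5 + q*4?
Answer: 549119752/37 ≈ 1.4841e+7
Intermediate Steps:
F(E, q) = -5 + 4*q
z = -1/87302 (z = 1/(-87302) = -1/87302 ≈ -1.1454e-5)
l(K) = -170*K (l(K) = (10*K)*(-5 + 4*(-3)) = (10*K)*(-5 - 12) = (10*K)*(-17) = -170*K)
l(T(1, 9))/z + 19656/(-74) = (-170*1)/(-1/87302) + 19656/(-74) = -170*(-87302) + 19656*(-1/74) = 14841340 - 9828/37 = 549119752/37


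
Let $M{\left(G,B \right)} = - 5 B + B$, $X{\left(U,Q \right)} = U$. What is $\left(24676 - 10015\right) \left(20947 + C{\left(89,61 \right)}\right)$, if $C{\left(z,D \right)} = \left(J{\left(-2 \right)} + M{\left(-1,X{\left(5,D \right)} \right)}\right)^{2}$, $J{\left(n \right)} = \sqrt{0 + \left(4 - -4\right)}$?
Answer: $313085655 - 1172880 \sqrt{2} \approx 3.1143 \cdot 10^{8}$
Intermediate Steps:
$M{\left(G,B \right)} = - 4 B$
$J{\left(n \right)} = 2 \sqrt{2}$ ($J{\left(n \right)} = \sqrt{0 + \left(4 + 4\right)} = \sqrt{0 + 8} = \sqrt{8} = 2 \sqrt{2}$)
$C{\left(z,D \right)} = \left(-20 + 2 \sqrt{2}\right)^{2}$ ($C{\left(z,D \right)} = \left(2 \sqrt{2} - 20\right)^{2} = \left(-20 + 2 \sqrt{2}\right)^{2}$)
$\left(24676 - 10015\right) \left(20947 + C{\left(89,61 \right)}\right) = \left(24676 - 10015\right) \left(20947 + \left(408 - 80 \sqrt{2}\right)\right) = 14661 \left(21355 - 80 \sqrt{2}\right) = 313085655 - 1172880 \sqrt{2}$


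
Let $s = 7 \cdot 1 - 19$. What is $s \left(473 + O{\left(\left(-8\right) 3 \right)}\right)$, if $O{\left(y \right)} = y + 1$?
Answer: $-5400$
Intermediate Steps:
$O{\left(y \right)} = 1 + y$
$s = -12$ ($s = 7 - 19 = -12$)
$s \left(473 + O{\left(\left(-8\right) 3 \right)}\right) = - 12 \left(473 + \left(1 - 24\right)\right) = - 12 \left(473 - 23\right) = \left(-12\right) 450 = -5400$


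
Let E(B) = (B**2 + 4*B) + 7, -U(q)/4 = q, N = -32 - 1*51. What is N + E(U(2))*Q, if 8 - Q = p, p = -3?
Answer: 346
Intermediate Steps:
N = -83 (N = -32 - 51 = -83)
U(q) = -4*q
Q = 11 (Q = 8 - 1*(-3) = 8 + 3 = 11)
E(B) = 7 + B**2 + 4*B
N + E(U(2))*Q = -83 + (7 + (-4*2)**2 + 4*(-4*2))*11 = -83 + (7 + (-8)**2 + 4*(-8))*11 = -83 + (7 + 64 - 32)*11 = -83 + 39*11 = -83 + 429 = 346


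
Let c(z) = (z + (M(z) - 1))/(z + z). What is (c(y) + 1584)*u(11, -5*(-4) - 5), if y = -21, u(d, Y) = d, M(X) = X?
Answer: 732281/42 ≈ 17435.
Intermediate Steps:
c(z) = (-1 + 2*z)/(2*z) (c(z) = (z + (z - 1))/(z + z) = (z + (-1 + z))/((2*z)) = (-1 + 2*z)*(1/(2*z)) = (-1 + 2*z)/(2*z))
(c(y) + 1584)*u(11, -5*(-4) - 5) = ((-1/2 - 21)/(-21) + 1584)*11 = (-1/21*(-43/2) + 1584)*11 = (43/42 + 1584)*11 = (66571/42)*11 = 732281/42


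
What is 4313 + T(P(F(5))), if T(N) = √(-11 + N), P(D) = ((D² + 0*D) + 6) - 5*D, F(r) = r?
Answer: 4313 + I*√5 ≈ 4313.0 + 2.2361*I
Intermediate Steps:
P(D) = 6 + D² - 5*D (P(D) = ((D² + 0) + 6) - 5*D = (D² + 6) - 5*D = (6 + D²) - 5*D = 6 + D² - 5*D)
4313 + T(P(F(5))) = 4313 + √(-11 + (6 + 5² - 5*5)) = 4313 + √(-11 + (6 + 25 - 25)) = 4313 + √(-11 + 6) = 4313 + √(-5) = 4313 + I*√5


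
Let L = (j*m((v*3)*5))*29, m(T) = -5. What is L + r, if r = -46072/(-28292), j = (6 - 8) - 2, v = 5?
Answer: 4113858/7073 ≈ 581.63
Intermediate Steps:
j = -4 (j = -2 - 2 = -4)
r = 11518/7073 (r = -46072*(-1/28292) = 11518/7073 ≈ 1.6284)
L = 580 (L = -4*(-5)*29 = 20*29 = 580)
L + r = 580 + 11518/7073 = 4113858/7073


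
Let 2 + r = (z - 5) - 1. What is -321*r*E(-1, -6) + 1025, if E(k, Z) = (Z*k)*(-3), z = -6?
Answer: -79867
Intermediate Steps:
r = -14 (r = -2 + ((-6 - 5) - 1) = -2 + (-11 - 1) = -2 - 12 = -14)
E(k, Z) = -3*Z*k
-321*r*E(-1, -6) + 1025 = -(-4494)*(-3*(-6)*(-1)) + 1025 = -(-4494)*(-18) + 1025 = -321*252 + 1025 = -80892 + 1025 = -79867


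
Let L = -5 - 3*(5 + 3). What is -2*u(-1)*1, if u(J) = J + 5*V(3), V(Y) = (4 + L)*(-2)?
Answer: -498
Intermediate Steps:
L = -29 (L = -5 - 3*8 = -5 - 24 = -29)
V(Y) = 50 (V(Y) = (4 - 29)*(-2) = -25*(-2) = 50)
u(J) = 250 + J (u(J) = J + 5*50 = J + 250 = 250 + J)
-2*u(-1)*1 = -2*(250 - 1)*1 = -2*249*1 = -498*1 = -498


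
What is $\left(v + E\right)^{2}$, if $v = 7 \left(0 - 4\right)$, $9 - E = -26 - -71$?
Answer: $4096$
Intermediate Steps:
$E = -36$ ($E = 9 - \left(-26 - -71\right) = 9 - \left(-26 + 71\right) = 9 - 45 = -36$)
$v = -28$ ($v = 7 \left(-4\right) = -28$)
$\left(v + E\right)^{2} = \left(-28 - 36\right)^{2} = \left(-64\right)^{2} = 4096$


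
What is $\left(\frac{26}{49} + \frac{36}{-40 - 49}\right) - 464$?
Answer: $- \frac{2022954}{4361} \approx -463.87$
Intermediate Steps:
$\left(\frac{26}{49} + \frac{36}{-40 - 49}\right) - 464 = \left(26 \cdot \frac{1}{49} + \frac{36}{-89}\right) - 464 = \left(\frac{26}{49} + 36 \left(- \frac{1}{89}\right)\right) - 464 = \left(\frac{26}{49} - \frac{36}{89}\right) - 464 = \frac{550}{4361} - 464 = - \frac{2022954}{4361}$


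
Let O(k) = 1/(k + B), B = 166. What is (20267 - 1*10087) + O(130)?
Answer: 3013281/296 ≈ 10180.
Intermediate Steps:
O(k) = 1/(166 + k) (O(k) = 1/(k + 166) = 1/(166 + k))
(20267 - 1*10087) + O(130) = (20267 - 1*10087) + 1/(166 + 130) = (20267 - 10087) + 1/296 = 10180 + 1/296 = 3013281/296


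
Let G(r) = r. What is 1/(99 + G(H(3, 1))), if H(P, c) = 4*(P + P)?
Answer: 1/123 ≈ 0.0081301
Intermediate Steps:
H(P, c) = 8*P (H(P, c) = 4*(2*P) = 8*P)
1/(99 + G(H(3, 1))) = 1/(99 + 8*3) = 1/(99 + 24) = 1/123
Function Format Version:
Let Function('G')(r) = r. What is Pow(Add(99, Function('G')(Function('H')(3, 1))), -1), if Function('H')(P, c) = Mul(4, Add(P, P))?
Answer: Rational(1, 123) ≈ 0.0081301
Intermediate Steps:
Function('H')(P, c) = Mul(8, P) (Function('H')(P, c) = Mul(4, Mul(2, P)) = Mul(8, P))
Pow(Add(99, Function('G')(Function('H')(3, 1))), -1) = Pow(Add(99, Mul(8, 3)), -1) = Pow(Add(99, 24), -1) = Pow(123, -1) = Rational(1, 123)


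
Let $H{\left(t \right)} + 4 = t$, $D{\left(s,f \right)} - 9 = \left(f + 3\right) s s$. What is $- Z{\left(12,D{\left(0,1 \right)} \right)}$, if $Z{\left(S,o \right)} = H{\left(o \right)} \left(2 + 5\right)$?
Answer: $-35$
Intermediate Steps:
$D{\left(s,f \right)} = 9 + s^{2} \left(3 + f\right)$ ($D{\left(s,f \right)} = 9 + \left(f + 3\right) s s = 9 + \left(3 + f\right) s s = 9 + s \left(3 + f\right) s = 9 + s^{2} \left(3 + f\right)$)
$H{\left(t \right)} = -4 + t$
$Z{\left(S,o \right)} = -28 + 7 o$ ($Z{\left(S,o \right)} = \left(-4 + o\right) \left(2 + 5\right) = \left(-4 + o\right) 7 = -28 + 7 o$)
$- Z{\left(12,D{\left(0,1 \right)} \right)} = - (-28 + 7 \left(9 + 3 \cdot 0^{2} + 1 \cdot 0^{2}\right)) = - (-28 + 7 \left(9 + 3 \cdot 0 + 1 \cdot 0\right)) = - (-28 + 7 \left(9 + 0 + 0\right)) = - (-28 + 7 \cdot 9) = - (-28 + 63) = \left(-1\right) 35 = -35$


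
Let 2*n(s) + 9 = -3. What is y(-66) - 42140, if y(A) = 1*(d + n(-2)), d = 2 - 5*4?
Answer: -42164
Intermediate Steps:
n(s) = -6 (n(s) = -9/2 + (1/2)*(-3) = -9/2 - 3/2 = -6)
d = -18 (d = 2 - 1*20 = 2 - 20 = -18)
y(A) = -24 (y(A) = 1*(-18 - 6) = 1*(-24) = -24)
y(-66) - 42140 = -24 - 42140 = -42164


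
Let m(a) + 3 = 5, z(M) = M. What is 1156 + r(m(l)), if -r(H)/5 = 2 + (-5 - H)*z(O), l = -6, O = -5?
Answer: 971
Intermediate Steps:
m(a) = 2 (m(a) = -3 + 5 = 2)
r(H) = -135 - 25*H (r(H) = -5*(2 + (-5 - H)*(-5)) = -5*(2 + (25 + 5*H)) = -5*(27 + 5*H) = -135 - 25*H)
1156 + r(m(l)) = 1156 + (-135 - 25*2) = 1156 + (-135 - 50) = 1156 - 185 = 971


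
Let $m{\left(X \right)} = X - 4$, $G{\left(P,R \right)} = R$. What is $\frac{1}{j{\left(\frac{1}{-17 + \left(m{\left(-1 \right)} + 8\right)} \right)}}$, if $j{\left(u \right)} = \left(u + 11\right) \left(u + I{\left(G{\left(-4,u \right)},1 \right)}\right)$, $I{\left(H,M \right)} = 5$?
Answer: $\frac{196}{10557} \approx 0.018566$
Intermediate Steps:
$m{\left(X \right)} = -4 + X$
$j{\left(u \right)} = \left(5 + u\right) \left(11 + u\right)$ ($j{\left(u \right)} = \left(u + 11\right) \left(u + 5\right) = \left(11 + u\right) \left(5 + u\right) = \left(5 + u\right) \left(11 + u\right)$)
$\frac{1}{j{\left(\frac{1}{-17 + \left(m{\left(-1 \right)} + 8\right)} \right)}} = \frac{1}{55 + \left(\frac{1}{-17 + \left(\left(-4 - 1\right) + 8\right)}\right)^{2} + \frac{16}{-17 + \left(\left(-4 - 1\right) + 8\right)}} = \frac{1}{55 + \left(\frac{1}{-17 + \left(-5 + 8\right)}\right)^{2} + \frac{16}{-17 + \left(-5 + 8\right)}} = \frac{1}{55 + \left(\frac{1}{-17 + 3}\right)^{2} + \frac{16}{-17 + 3}} = \frac{1}{55 + \left(\frac{1}{-14}\right)^{2} + \frac{16}{-14}} = \frac{1}{55 + \left(- \frac{1}{14}\right)^{2} + 16 \left(- \frac{1}{14}\right)} = \frac{1}{55 + \frac{1}{196} - \frac{8}{7}} = \frac{1}{\frac{10557}{196}} = \frac{196}{10557}$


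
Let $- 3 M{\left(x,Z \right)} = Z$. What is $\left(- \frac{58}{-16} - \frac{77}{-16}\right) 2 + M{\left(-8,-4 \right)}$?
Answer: $\frac{437}{24} \approx 18.208$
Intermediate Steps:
$M{\left(x,Z \right)} = - \frac{Z}{3}$
$\left(- \frac{58}{-16} - \frac{77}{-16}\right) 2 + M{\left(-8,-4 \right)} = \left(- \frac{58}{-16} - \frac{77}{-16}\right) 2 - - \frac{4}{3} = \left(\left(-58\right) \left(- \frac{1}{16}\right) - - \frac{77}{16}\right) 2 + \frac{4}{3} = \left(\frac{29}{8} + \frac{77}{16}\right) 2 + \frac{4}{3} = \frac{135}{16} \cdot 2 + \frac{4}{3} = \frac{135}{8} + \frac{4}{3} = \frac{437}{24}$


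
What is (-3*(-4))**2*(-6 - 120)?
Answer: -18144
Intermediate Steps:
(-3*(-4))**2*(-6 - 120) = 12**2*(-126) = 144*(-126) = -18144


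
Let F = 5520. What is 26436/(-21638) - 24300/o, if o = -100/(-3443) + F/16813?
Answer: -33084578142483/486541249 ≈ -68000.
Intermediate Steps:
o = 899420/2516833 (o = -100/(-3443) + 5520/16813 = -100*(-1/3443) + 5520*(1/16813) = 100/3443 + 240/731 = 899420/2516833 ≈ 0.35736)
26436/(-21638) - 24300/o = 26436/(-21638) - 24300/899420/2516833 = 26436*(-1/21638) - 24300*2516833/899420 = -13218/10819 - 3057952095/44971 = -33084578142483/486541249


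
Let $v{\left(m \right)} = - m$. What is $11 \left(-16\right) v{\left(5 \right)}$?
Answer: $880$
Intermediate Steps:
$11 \left(-16\right) v{\left(5 \right)} = 11 \left(-16\right) \left(\left(-1\right) 5\right) = \left(-176\right) \left(-5\right) = 880$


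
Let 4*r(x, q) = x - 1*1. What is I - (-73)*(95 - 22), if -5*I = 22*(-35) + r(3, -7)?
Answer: 54829/10 ≈ 5482.9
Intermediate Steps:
r(x, q) = -1/4 + x/4 (r(x, q) = (x - 1*1)/4 = (x - 1)/4 = (-1 + x)/4 = -1/4 + x/4)
I = 1539/10 (I = -(22*(-35) + (-1/4 + (1/4)*3))/5 = -(-770 + (-1/4 + 3/4))/5 = -(-770 + 1/2)/5 = -1/5*(-1539/2) = 1539/10 ≈ 153.90)
I - (-73)*(95 - 22) = 1539/10 - (-73)*(95 - 22) = 1539/10 - (-73)*73 = 1539/10 - 1*(-5329) = 1539/10 + 5329 = 54829/10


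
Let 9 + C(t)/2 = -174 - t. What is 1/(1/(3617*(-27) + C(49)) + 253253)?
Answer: 98123/24849944118 ≈ 3.9486e-6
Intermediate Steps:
C(t) = -366 - 2*t (C(t) = -18 + 2*(-174 - t) = -18 + (-348 - 2*t) = -366 - 2*t)
1/(1/(3617*(-27) + C(49)) + 253253) = 1/(1/(3617*(-27) + (-366 - 2*49)) + 253253) = 1/(1/(-97659 + (-366 - 98)) + 253253) = 1/(1/(-97659 - 464) + 253253) = 1/(1/(-98123) + 253253) = 1/(-1/98123 + 253253) = 1/(24849944118/98123) = 98123/24849944118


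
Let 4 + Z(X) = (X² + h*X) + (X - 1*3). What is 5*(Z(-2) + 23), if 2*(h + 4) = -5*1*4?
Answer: 230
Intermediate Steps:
h = -14 (h = -4 + (-5*1*4)/2 = -4 + (-5*4)/2 = -4 + (½)*(-20) = -4 - 10 = -14)
Z(X) = -7 + X² - 13*X (Z(X) = -4 + ((X² - 14*X) + (X - 1*3)) = -4 + ((X² - 14*X) + (X - 3)) = -4 + ((X² - 14*X) + (-3 + X)) = -4 + (-3 + X² - 13*X) = -7 + X² - 13*X)
5*(Z(-2) + 23) = 5*((-7 + (-2)² - 13*(-2)) + 23) = 5*((-7 + 4 + 26) + 23) = 5*(23 + 23) = 5*46 = 230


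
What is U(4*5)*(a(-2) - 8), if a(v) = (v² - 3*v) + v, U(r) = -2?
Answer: 0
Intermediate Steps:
a(v) = v² - 2*v
U(4*5)*(a(-2) - 8) = -2*(-2*(-2 - 2) - 8) = -2*(-2*(-4) - 8) = -2*(8 - 8) = -2*0 = 0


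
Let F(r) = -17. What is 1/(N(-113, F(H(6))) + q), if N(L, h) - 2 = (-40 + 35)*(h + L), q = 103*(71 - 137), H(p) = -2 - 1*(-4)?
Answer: -1/6146 ≈ -0.00016271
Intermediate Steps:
H(p) = 2 (H(p) = -2 + 4 = 2)
q = -6798 (q = 103*(-66) = -6798)
N(L, h) = 2 - 5*L - 5*h (N(L, h) = 2 + (-40 + 35)*(h + L) = 2 - 5*(L + h) = 2 + (-5*L - 5*h) = 2 - 5*L - 5*h)
1/(N(-113, F(H(6))) + q) = 1/((2 - 5*(-113) - 5*(-17)) - 6798) = 1/((2 + 565 + 85) - 6798) = 1/(652 - 6798) = 1/(-6146) = -1/6146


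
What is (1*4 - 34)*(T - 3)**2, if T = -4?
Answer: -1470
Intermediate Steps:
(1*4 - 34)*(T - 3)**2 = (1*4 - 34)*(-4 - 3)**2 = (4 - 34)*(-7)**2 = -30*49 = -1470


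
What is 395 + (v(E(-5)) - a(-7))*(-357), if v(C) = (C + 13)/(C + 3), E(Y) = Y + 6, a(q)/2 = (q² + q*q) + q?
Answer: 128239/2 ≈ 64120.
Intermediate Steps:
a(q) = 2*q + 4*q² (a(q) = 2*((q² + q*q) + q) = 2*((q² + q²) + q) = 2*(2*q² + q) = 2*(q + 2*q²) = 2*q + 4*q²)
E(Y) = 6 + Y
v(C) = (13 + C)/(3 + C)
395 + (v(E(-5)) - a(-7))*(-357) = 395 + ((13 + (6 - 5))/(3 + (6 - 5)) - 2*(-7)*(1 + 2*(-7)))*(-357) = 395 + ((13 + 1)/(3 + 1) - 2*(-7)*(1 - 14))*(-357) = 395 + (14/4 - 2*(-7)*(-13))*(-357) = 395 + ((¼)*14 - 1*182)*(-357) = 395 + (7/2 - 182)*(-357) = 395 - 357/2*(-357) = 395 + 127449/2 = 128239/2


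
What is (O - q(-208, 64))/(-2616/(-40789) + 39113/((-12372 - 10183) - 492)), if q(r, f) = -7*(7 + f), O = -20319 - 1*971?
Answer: 19546752477819/1535089205 ≈ 12733.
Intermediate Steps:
O = -21290 (O = -20319 - 971 = -21290)
q(r, f) = -49 - 7*f
(O - q(-208, 64))/(-2616/(-40789) + 39113/((-12372 - 10183) - 492)) = (-21290 - (-49 - 7*64))/(-2616/(-40789) + 39113/((-12372 - 10183) - 492)) = (-21290 - (-49 - 448))/(-2616*(-1/40789) + 39113/(-22555 - 492)) = (-21290 - 1*(-497))/(2616/40789 + 39113/(-23047)) = (-21290 + 497)/(2616/40789 + 39113*(-1/23047)) = -20793/(2616/40789 - 39113/23047) = -20793/(-1535089205/940064083) = -20793*(-940064083/1535089205) = 19546752477819/1535089205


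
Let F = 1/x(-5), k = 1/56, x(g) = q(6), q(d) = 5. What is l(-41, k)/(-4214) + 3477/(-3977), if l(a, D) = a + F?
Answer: -36224541/41897695 ≈ -0.86460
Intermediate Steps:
x(g) = 5
k = 1/56 ≈ 0.017857
F = ⅕ (F = 1/5 = ⅕ ≈ 0.20000)
l(a, D) = ⅕ + a (l(a, D) = a + ⅕ = ⅕ + a)
l(-41, k)/(-4214) + 3477/(-3977) = (⅕ - 41)/(-4214) + 3477/(-3977) = -204/5*(-1/4214) + 3477*(-1/3977) = 102/10535 - 3477/3977 = -36224541/41897695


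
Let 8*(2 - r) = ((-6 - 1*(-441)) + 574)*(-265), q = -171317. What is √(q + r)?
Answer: I*√2206270/4 ≈ 371.34*I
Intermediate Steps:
r = 267401/8 (r = 2 - ((-6 - 1*(-441)) + 574)*(-265)/8 = 2 - ((-6 + 441) + 574)*(-265)/8 = 2 - (435 + 574)*(-265)/8 = 2 - 1009*(-265)/8 = 2 - ⅛*(-267385) = 2 + 267385/8 = 267401/8 ≈ 33425.)
√(q + r) = √(-171317 + 267401/8) = √(-1103135/8) = I*√2206270/4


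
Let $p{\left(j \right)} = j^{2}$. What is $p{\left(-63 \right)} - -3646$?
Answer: $7615$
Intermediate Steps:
$p{\left(-63 \right)} - -3646 = \left(-63\right)^{2} - -3646 = 3969 + 3646 = 7615$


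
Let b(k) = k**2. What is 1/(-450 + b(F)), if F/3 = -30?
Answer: 1/7650 ≈ 0.00013072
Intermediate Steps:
F = -90 (F = 3*(-30) = -90)
1/(-450 + b(F)) = 1/(-450 + (-90)**2) = 1/(-450 + 8100) = 1/7650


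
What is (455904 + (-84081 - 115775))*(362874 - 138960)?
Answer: 57332731872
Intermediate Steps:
(455904 + (-84081 - 115775))*(362874 - 138960) = (455904 - 199856)*223914 = 256048*223914 = 57332731872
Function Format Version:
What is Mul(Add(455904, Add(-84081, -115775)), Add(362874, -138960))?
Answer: 57332731872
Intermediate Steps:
Mul(Add(455904, Add(-84081, -115775)), Add(362874, -138960)) = Mul(Add(455904, -199856), 223914) = Mul(256048, 223914) = 57332731872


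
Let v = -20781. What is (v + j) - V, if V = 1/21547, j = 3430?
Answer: -373861998/21547 ≈ -17351.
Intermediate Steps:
V = 1/21547 ≈ 4.6410e-5
(v + j) - V = (-20781 + 3430) - 1*1/21547 = -17351 - 1/21547 = -373861998/21547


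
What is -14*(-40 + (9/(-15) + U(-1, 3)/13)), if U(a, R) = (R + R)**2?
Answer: 34426/65 ≈ 529.63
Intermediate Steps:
U(a, R) = 4*R**2 (U(a, R) = (2*R)**2 = 4*R**2)
-14*(-40 + (9/(-15) + U(-1, 3)/13)) = -14*(-40 + (9/(-15) + (4*3**2)/13)) = -14*(-40 + (9*(-1/15) + (4*9)*(1/13))) = -14*(-40 + (-3/5 + 36*(1/13))) = -14*(-40 + (-3/5 + 36/13)) = -14*(-40 + 141/65) = -14*(-2459/65) = 34426/65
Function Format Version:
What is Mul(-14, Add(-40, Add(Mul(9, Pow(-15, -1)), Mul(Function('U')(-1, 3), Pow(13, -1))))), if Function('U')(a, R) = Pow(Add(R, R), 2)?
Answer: Rational(34426, 65) ≈ 529.63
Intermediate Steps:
Function('U')(a, R) = Mul(4, Pow(R, 2)) (Function('U')(a, R) = Pow(Mul(2, R), 2) = Mul(4, Pow(R, 2)))
Mul(-14, Add(-40, Add(Mul(9, Pow(-15, -1)), Mul(Function('U')(-1, 3), Pow(13, -1))))) = Mul(-14, Add(-40, Add(Mul(9, Pow(-15, -1)), Mul(Mul(4, Pow(3, 2)), Pow(13, -1))))) = Mul(-14, Add(-40, Add(Mul(9, Rational(-1, 15)), Mul(Mul(4, 9), Rational(1, 13))))) = Mul(-14, Add(-40, Add(Rational(-3, 5), Mul(36, Rational(1, 13))))) = Mul(-14, Add(-40, Add(Rational(-3, 5), Rational(36, 13)))) = Mul(-14, Add(-40, Rational(141, 65))) = Mul(-14, Rational(-2459, 65)) = Rational(34426, 65)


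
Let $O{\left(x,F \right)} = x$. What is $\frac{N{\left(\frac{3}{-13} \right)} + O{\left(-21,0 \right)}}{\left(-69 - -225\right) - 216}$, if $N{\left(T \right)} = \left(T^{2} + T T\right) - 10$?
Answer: $\frac{5221}{10140} \approx 0.51489$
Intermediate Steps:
$N{\left(T \right)} = -10 + 2 T^{2}$ ($N{\left(T \right)} = \left(T^{2} + T^{2}\right) - 10 = 2 T^{2} - 10 = -10 + 2 T^{2}$)
$\frac{N{\left(\frac{3}{-13} \right)} + O{\left(-21,0 \right)}}{\left(-69 - -225\right) - 216} = \frac{\left(-10 + 2 \left(\frac{3}{-13}\right)^{2}\right) - 21}{\left(-69 - -225\right) - 216} = \frac{\left(-10 + 2 \left(3 \left(- \frac{1}{13}\right)\right)^{2}\right) - 21}{\left(-69 + 225\right) - 216} = \frac{\left(-10 + 2 \left(- \frac{3}{13}\right)^{2}\right) - 21}{156 - 216} = \frac{\left(-10 + 2 \cdot \frac{9}{169}\right) - 21}{-60} = \left(\left(-10 + \frac{18}{169}\right) - 21\right) \left(- \frac{1}{60}\right) = \left(- \frac{1672}{169} - 21\right) \left(- \frac{1}{60}\right) = \left(- \frac{5221}{169}\right) \left(- \frac{1}{60}\right) = \frac{5221}{10140}$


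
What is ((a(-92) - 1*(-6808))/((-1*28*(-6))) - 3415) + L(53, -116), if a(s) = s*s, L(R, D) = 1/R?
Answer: -3699697/1113 ≈ -3324.1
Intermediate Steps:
a(s) = s²
((a(-92) - 1*(-6808))/((-1*28*(-6))) - 3415) + L(53, -116) = (((-92)² - 1*(-6808))/((-1*28*(-6))) - 3415) + 1/53 = ((8464 + 6808)/((-28*(-6))) - 3415) + 1/53 = (15272/168 - 3415) + 1/53 = (15272*(1/168) - 3415) + 1/53 = (1909/21 - 3415) + 1/53 = -69806/21 + 1/53 = -3699697/1113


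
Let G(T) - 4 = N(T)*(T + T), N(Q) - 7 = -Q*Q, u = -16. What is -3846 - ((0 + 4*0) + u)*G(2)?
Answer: -3590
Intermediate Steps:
N(Q) = 7 - Q² (N(Q) = 7 - Q*Q = 7 - Q²)
G(T) = 4 + 2*T*(7 - T²) (G(T) = 4 + (7 - T²)*(T + T) = 4 + (7 - T²)*(2*T) = 4 + 2*T*(7 - T²))
-3846 - ((0 + 4*0) + u)*G(2) = -3846 - ((0 + 4*0) - 16)*(4 - 2*2*(-7 + 2²)) = -3846 - ((0 + 0) - 16)*(4 - 2*2*(-7 + 4)) = -3846 - (0 - 16)*(4 - 2*2*(-3)) = -3846 - (-16)*(4 + 12) = -3846 - (-16)*16 = -3846 - 1*(-256) = -3846 + 256 = -3590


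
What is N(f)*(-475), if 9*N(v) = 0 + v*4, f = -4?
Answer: 7600/9 ≈ 844.44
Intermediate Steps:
N(v) = 4*v/9 (N(v) = (0 + v*4)/9 = (0 + 4*v)/9 = (4*v)/9 = 4*v/9)
N(f)*(-475) = ((4/9)*(-4))*(-475) = -16/9*(-475) = 7600/9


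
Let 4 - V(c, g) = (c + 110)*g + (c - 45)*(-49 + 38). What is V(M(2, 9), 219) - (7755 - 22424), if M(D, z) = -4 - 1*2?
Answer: -8664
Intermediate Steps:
M(D, z) = -6 (M(D, z) = -4 - 2 = -6)
V(c, g) = -491 + 11*c - g*(110 + c) (V(c, g) = 4 - ((c + 110)*g + (c - 45)*(-49 + 38)) = 4 - ((110 + c)*g + (-45 + c)*(-11)) = 4 - (g*(110 + c) + (495 - 11*c)) = 4 - (495 - 11*c + g*(110 + c)) = 4 + (-495 + 11*c - g*(110 + c)) = -491 + 11*c - g*(110 + c))
V(M(2, 9), 219) - (7755 - 22424) = (-491 - 110*219 + 11*(-6) - 1*(-6)*219) - (7755 - 22424) = (-491 - 24090 - 66 + 1314) - 1*(-14669) = -23333 + 14669 = -8664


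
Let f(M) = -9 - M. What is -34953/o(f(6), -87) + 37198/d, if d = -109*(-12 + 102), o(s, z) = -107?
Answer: 169454372/524835 ≈ 322.87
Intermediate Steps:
d = -9810 (d = -109*90 = -9810)
-34953/o(f(6), -87) + 37198/d = -34953/(-107) + 37198/(-9810) = -34953*(-1/107) + 37198*(-1/9810) = 34953/107 - 18599/4905 = 169454372/524835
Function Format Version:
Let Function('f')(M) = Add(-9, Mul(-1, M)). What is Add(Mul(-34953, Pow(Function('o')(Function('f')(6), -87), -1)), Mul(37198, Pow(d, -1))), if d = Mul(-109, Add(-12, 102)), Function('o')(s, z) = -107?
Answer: Rational(169454372, 524835) ≈ 322.87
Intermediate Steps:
d = -9810 (d = Mul(-109, 90) = -9810)
Add(Mul(-34953, Pow(Function('o')(Function('f')(6), -87), -1)), Mul(37198, Pow(d, -1))) = Add(Mul(-34953, Pow(-107, -1)), Mul(37198, Pow(-9810, -1))) = Add(Mul(-34953, Rational(-1, 107)), Mul(37198, Rational(-1, 9810))) = Add(Rational(34953, 107), Rational(-18599, 4905)) = Rational(169454372, 524835)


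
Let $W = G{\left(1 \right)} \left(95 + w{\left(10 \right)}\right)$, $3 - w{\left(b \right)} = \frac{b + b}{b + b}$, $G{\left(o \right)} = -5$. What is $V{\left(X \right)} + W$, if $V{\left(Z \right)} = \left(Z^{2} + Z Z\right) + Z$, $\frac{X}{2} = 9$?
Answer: $181$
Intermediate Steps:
$X = 18$ ($X = 2 \cdot 9 = 18$)
$V{\left(Z \right)} = Z + 2 Z^{2}$ ($V{\left(Z \right)} = \left(Z^{2} + Z^{2}\right) + Z = 2 Z^{2} + Z = Z + 2 Z^{2}$)
$w{\left(b \right)} = 2$ ($w{\left(b \right)} = 3 - \frac{b + b}{b + b} = 3 - \frac{2 b}{2 b} = 3 - 2 b \frac{1}{2 b} = 3 - 1 = 2$)
$W = -485$ ($W = - 5 \left(95 + 2\right) = \left(-5\right) 97 = -485$)
$V{\left(X \right)} + W = 18 \left(1 + 2 \cdot 18\right) - 485 = 18 \left(1 + 36\right) - 485 = 18 \cdot 37 - 485 = 666 - 485 = 181$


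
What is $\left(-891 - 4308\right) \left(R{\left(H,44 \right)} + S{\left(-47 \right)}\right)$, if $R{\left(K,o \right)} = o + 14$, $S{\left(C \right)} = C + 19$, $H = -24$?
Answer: $-155970$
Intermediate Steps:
$S{\left(C \right)} = 19 + C$
$R{\left(K,o \right)} = 14 + o$
$\left(-891 - 4308\right) \left(R{\left(H,44 \right)} + S{\left(-47 \right)}\right) = \left(-891 - 4308\right) \left(\left(14 + 44\right) + \left(19 - 47\right)\right) = - 5199 \left(58 - 28\right) = \left(-5199\right) 30 = -155970$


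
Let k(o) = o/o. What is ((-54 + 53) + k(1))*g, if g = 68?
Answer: 0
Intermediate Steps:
k(o) = 1
((-54 + 53) + k(1))*g = ((-54 + 53) + 1)*68 = (-1 + 1)*68 = 0*68 = 0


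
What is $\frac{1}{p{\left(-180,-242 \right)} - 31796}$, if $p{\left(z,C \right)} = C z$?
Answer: $\frac{1}{11764} \approx 8.5005 \cdot 10^{-5}$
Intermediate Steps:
$\frac{1}{p{\left(-180,-242 \right)} - 31796} = \frac{1}{\left(-242\right) \left(-180\right) - 31796} = \frac{1}{43560 - 31796} = \frac{1}{11764}$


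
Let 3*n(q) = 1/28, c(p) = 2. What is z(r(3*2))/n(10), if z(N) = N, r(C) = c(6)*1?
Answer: 168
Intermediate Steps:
r(C) = 2 (r(C) = 2*1 = 2)
n(q) = 1/84 (n(q) = (1/3)/28 = (1/3)*(1/28) = 1/84)
z(r(3*2))/n(10) = 2/(1/84) = 2*84 = 168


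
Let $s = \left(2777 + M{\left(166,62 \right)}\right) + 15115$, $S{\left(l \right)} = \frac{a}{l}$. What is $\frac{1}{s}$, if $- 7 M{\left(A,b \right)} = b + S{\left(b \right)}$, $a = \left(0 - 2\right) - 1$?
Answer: $\frac{434}{7761287} \approx 5.5919 \cdot 10^{-5}$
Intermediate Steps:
$a = -3$ ($a = -2 - 1 = -3$)
$S{\left(l \right)} = - \frac{3}{l}$
$M{\left(A,b \right)} = - \frac{b}{7} + \frac{3}{7 b}$ ($M{\left(A,b \right)} = - \frac{b - \frac{3}{b}}{7} = - \frac{b}{7} + \frac{3}{7 b}$)
$s = \frac{7761287}{434}$ ($s = \left(2777 + \frac{3 - 62^{2}}{7 \cdot 62}\right) + 15115 = \left(2777 + \frac{1}{7} \cdot \frac{1}{62} \left(3 - 3844\right)\right) + 15115 = \left(2777 + \frac{1}{7} \cdot \frac{1}{62} \left(-3841\right)\right) + 15115 = \left(2777 - \frac{3841}{434}\right) + 15115 = \frac{1201377}{434} + 15115 = \frac{7761287}{434} \approx 17883.0$)
$\frac{1}{s} = \frac{1}{\frac{7761287}{434}} = \frac{434}{7761287}$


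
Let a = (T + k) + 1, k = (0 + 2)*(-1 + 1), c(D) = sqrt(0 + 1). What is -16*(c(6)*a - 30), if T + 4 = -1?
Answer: 544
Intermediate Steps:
T = -5 (T = -4 - 1 = -5)
c(D) = 1 (c(D) = sqrt(1) = 1)
k = 0 (k = 2*0 = 0)
a = -4 (a = (-5 + 0) + 1 = -5 + 1 = -4)
-16*(c(6)*a - 30) = -16*(1*(-4) - 30) = -16*(-4 - 30) = -16*(-34) = 544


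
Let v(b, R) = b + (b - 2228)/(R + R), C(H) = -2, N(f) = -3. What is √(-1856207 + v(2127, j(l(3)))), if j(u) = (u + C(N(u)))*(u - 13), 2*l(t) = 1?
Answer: I*√417168606/15 ≈ 1361.6*I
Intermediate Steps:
l(t) = ½ (l(t) = (½)*1 = ½)
j(u) = (-13 + u)*(-2 + u) (j(u) = (u - 2)*(u - 13) = (-2 + u)*(-13 + u) = (-13 + u)*(-2 + u))
v(b, R) = b + (-2228 + b)/(2*R) (v(b, R) = b + (-2228 + b)/((2*R)) = b + (-2228 + b)*(1/(2*R)) = b + (-2228 + b)/(2*R))
√(-1856207 + v(2127, j(l(3)))) = √(-1856207 + (-1114 + (½)*2127 + (26 + (½)² - 15*½)*2127)/(26 + (½)² - 15*½)) = √(-1856207 + (-1114 + 2127/2 + (26 + ¼ - 15/2)*2127)/(26 + ¼ - 15/2)) = √(-1856207 + (-1114 + 2127/2 + (75/4)*2127)/(75/4)) = √(-1856207 + 4*(-1114 + 2127/2 + 159525/4)/75) = √(-1856207 + (4/75)*(159323/4)) = √(-1856207 + 159323/75) = √(-139056202/75) = I*√417168606/15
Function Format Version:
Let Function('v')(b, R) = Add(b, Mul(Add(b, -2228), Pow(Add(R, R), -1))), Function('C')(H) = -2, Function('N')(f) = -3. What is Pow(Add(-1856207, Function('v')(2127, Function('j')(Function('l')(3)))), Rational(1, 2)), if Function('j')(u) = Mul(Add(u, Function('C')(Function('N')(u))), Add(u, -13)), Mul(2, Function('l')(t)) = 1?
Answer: Mul(Rational(1, 15), I, Pow(417168606, Rational(1, 2))) ≈ Mul(1361.6, I)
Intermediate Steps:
Function('l')(t) = Rational(1, 2) (Function('l')(t) = Mul(Rational(1, 2), 1) = Rational(1, 2))
Function('j')(u) = Mul(Add(-13, u), Add(-2, u)) (Function('j')(u) = Mul(Add(u, -2), Add(u, -13)) = Mul(Add(-2, u), Add(-13, u)) = Mul(Add(-13, u), Add(-2, u)))
Function('v')(b, R) = Add(b, Mul(Rational(1, 2), Pow(R, -1), Add(-2228, b))) (Function('v')(b, R) = Add(b, Mul(Add(-2228, b), Pow(Mul(2, R), -1))) = Add(b, Mul(Add(-2228, b), Mul(Rational(1, 2), Pow(R, -1)))) = Add(b, Mul(Rational(1, 2), Pow(R, -1), Add(-2228, b))))
Pow(Add(-1856207, Function('v')(2127, Function('j')(Function('l')(3)))), Rational(1, 2)) = Pow(Add(-1856207, Mul(Pow(Add(26, Pow(Rational(1, 2), 2), Mul(-15, Rational(1, 2))), -1), Add(-1114, Mul(Rational(1, 2), 2127), Mul(Add(26, Pow(Rational(1, 2), 2), Mul(-15, Rational(1, 2))), 2127)))), Rational(1, 2)) = Pow(Add(-1856207, Mul(Pow(Add(26, Rational(1, 4), Rational(-15, 2)), -1), Add(-1114, Rational(2127, 2), Mul(Add(26, Rational(1, 4), Rational(-15, 2)), 2127)))), Rational(1, 2)) = Pow(Add(-1856207, Mul(Pow(Rational(75, 4), -1), Add(-1114, Rational(2127, 2), Mul(Rational(75, 4), 2127)))), Rational(1, 2)) = Pow(Add(-1856207, Mul(Rational(4, 75), Add(-1114, Rational(2127, 2), Rational(159525, 4)))), Rational(1, 2)) = Pow(Add(-1856207, Mul(Rational(4, 75), Rational(159323, 4))), Rational(1, 2)) = Pow(Add(-1856207, Rational(159323, 75)), Rational(1, 2)) = Pow(Rational(-139056202, 75), Rational(1, 2)) = Mul(Rational(1, 15), I, Pow(417168606, Rational(1, 2)))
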